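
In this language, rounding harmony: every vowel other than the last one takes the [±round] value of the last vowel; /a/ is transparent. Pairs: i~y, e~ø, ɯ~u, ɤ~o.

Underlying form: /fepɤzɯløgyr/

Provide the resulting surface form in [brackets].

[føpozuløgyr]

/e/ harmonizes with /y/ ([+round]) → [ø]
/ɤ/ harmonizes with /y/ ([+round]) → [o]
/ɯ/ harmonizes with /y/ ([+round]) → [u]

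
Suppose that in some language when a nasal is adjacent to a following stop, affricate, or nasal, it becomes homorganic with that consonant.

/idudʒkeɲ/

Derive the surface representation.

[idudʒkeɲ]

no segment meets the rule's conditions; no change.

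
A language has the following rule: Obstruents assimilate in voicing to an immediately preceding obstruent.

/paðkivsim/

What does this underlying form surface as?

[paðgivzim]

/k/ after /ð/ (voiced) → [g]
/s/ after /v/ (voiced) → [z]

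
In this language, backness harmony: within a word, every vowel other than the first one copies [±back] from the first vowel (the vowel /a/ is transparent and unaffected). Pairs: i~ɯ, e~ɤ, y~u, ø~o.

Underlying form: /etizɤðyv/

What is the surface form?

[etizeðyv]

/ɤ/ harmonizes with /e/ ([-back]) → [e]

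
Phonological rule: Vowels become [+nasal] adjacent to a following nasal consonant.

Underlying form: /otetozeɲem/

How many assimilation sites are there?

/e/ before nasal /ɲ/ → [ẽ]
/e/ before nasal /m/ → [ẽ]
2 segments change.

2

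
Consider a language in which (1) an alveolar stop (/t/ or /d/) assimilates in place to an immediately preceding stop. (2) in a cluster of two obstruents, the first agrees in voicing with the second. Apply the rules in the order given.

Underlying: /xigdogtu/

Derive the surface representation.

Rule 1: /d/ after /g/ (velar) → [g]
Rule 1: /t/ after /g/ (velar) → [k]
After rule 1: xiggogku
Rule 2: /g/ before /k/ (voiceless) → [k]

[xiggokku]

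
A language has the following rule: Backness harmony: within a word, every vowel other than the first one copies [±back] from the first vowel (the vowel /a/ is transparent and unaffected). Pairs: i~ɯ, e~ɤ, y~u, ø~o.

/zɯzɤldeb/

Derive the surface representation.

[zɯzɤldɤb]

/e/ harmonizes with /ɯ/ ([+back]) → [ɤ]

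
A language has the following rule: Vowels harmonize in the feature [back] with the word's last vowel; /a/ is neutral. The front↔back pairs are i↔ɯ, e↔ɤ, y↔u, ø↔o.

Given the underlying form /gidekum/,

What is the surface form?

[gɯdɤkum]

/i/ harmonizes with /u/ ([+back]) → [ɯ]
/e/ harmonizes with /u/ ([+back]) → [ɤ]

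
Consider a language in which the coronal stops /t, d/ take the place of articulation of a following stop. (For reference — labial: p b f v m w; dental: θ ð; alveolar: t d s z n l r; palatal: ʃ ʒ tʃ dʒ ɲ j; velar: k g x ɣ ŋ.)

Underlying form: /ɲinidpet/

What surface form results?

[ɲinibpet]

/d/ before /p/ (labial) → [b]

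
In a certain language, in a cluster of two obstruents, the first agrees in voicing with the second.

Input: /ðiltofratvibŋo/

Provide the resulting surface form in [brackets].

/t/ before /v/ (voiced) → [d]

[ðiltofradvibŋo]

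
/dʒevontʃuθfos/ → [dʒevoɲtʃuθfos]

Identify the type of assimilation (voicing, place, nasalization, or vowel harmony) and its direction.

/n/→[ɲ].
Each target copies a feature from the following segment, so the direction is regressive.

place assimilation, regressive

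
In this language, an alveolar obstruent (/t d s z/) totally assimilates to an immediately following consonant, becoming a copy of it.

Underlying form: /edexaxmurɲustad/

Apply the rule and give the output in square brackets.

/s/ before /t/ → [t] (total assimilation)

[edexaxmurɲuttad]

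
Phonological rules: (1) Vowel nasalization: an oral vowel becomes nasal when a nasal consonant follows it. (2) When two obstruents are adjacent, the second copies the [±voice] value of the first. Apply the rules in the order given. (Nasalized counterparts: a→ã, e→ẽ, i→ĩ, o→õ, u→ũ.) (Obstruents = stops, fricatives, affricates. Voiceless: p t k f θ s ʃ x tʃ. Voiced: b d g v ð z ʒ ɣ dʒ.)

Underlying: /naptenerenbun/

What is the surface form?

Rule 1: /e/ before nasal /n/ → [ẽ]
Rule 1: /e/ before nasal /n/ → [ẽ]
Rule 1: /u/ before nasal /n/ → [ũ]
After rule 1: naptẽnerẽnbũn
Rule 2: no segment meets the rule's conditions; no change.

[naptẽnerẽnbũn]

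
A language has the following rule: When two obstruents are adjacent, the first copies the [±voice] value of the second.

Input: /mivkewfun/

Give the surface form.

[mifkewfun]

/v/ before /k/ (voiceless) → [f]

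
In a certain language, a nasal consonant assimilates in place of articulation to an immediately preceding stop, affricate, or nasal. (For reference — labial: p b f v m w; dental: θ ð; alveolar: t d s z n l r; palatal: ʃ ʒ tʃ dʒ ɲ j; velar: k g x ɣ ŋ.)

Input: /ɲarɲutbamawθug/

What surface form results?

[ɲarɲutbamawθug]

no segment meets the rule's conditions; no change.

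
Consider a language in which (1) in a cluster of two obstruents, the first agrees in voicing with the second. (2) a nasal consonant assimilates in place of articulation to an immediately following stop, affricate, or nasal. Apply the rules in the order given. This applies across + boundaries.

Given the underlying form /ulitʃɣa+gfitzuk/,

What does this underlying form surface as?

[ulidʒɣa+kfidzuk]

Rule 1: /tʃ/ before /ɣ/ (voiced) → [dʒ]
Rule 1: /g/ before /f/ (voiceless) → [k]
Rule 1: /t/ before /z/ (voiced) → [d]
After rule 1: ulidʒɣa+kfidzuk
Rule 2: no segment meets the rule's conditions; no change.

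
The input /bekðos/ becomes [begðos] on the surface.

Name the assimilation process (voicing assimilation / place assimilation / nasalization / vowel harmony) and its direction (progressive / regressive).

voicing assimilation, regressive

/k/→[g].
Each target copies a feature from the following segment, so the direction is regressive.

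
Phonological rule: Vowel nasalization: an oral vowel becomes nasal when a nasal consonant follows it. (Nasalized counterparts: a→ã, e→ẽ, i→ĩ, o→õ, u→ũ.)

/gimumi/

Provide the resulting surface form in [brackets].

/i/ before nasal /m/ → [ĩ]
/u/ before nasal /m/ → [ũ]

[gĩmũmi]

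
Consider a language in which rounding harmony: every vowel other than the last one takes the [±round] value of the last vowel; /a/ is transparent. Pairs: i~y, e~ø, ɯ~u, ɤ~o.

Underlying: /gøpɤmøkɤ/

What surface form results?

/ø/ harmonizes with /ɤ/ ([-round]) → [e]
/ø/ harmonizes with /ɤ/ ([-round]) → [e]

[gepɤmekɤ]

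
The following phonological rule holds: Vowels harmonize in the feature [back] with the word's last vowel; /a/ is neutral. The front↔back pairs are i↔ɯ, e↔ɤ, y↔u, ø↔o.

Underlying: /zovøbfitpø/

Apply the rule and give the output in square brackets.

/o/ harmonizes with /ø/ ([-back]) → [ø]

[zøvøbfitpø]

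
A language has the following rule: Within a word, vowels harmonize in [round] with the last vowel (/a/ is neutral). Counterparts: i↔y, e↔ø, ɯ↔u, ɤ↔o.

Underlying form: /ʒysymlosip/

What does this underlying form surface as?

/y/ harmonizes with /i/ ([-round]) → [i]
/y/ harmonizes with /i/ ([-round]) → [i]
/o/ harmonizes with /i/ ([-round]) → [ɤ]

[ʒisimlɤsip]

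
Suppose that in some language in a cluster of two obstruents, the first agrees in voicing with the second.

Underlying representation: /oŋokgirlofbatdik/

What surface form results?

/k/ before /g/ (voiced) → [g]
/f/ before /b/ (voiced) → [v]
/t/ before /d/ (voiced) → [d]

[oŋoggirlovbaddik]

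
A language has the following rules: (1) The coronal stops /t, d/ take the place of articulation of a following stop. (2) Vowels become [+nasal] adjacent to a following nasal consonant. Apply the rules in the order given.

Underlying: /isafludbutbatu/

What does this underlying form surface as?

[isaflubbupbatu]

Rule 1: /d/ before /b/ (labial) → [b]
Rule 1: /t/ before /b/ (labial) → [p]
After rule 1: isaflubbupbatu
Rule 2: no segment meets the rule's conditions; no change.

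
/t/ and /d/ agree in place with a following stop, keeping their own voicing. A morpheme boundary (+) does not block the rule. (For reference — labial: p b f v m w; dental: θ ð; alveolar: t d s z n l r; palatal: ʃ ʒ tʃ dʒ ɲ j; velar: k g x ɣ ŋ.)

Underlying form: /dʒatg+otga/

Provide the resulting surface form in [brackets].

/t/ before /g/ (velar) → [k]
/t/ before /g/ (velar) → [k]

[dʒakg+okga]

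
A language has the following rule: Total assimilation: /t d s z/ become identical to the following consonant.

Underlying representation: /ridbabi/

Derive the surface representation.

[ribbabi]

/d/ before /b/ → [b] (total assimilation)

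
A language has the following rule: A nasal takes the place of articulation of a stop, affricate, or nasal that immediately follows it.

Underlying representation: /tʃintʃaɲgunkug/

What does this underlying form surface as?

/n/ before /tʃ/ (palatal) → [ɲ]
/ɲ/ before /g/ (velar) → [ŋ]
/n/ before /k/ (velar) → [ŋ]

[tʃiɲtʃaŋguŋkug]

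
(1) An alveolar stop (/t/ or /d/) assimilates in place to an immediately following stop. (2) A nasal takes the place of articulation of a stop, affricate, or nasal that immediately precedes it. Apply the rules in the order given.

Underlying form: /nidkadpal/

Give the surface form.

Rule 1: /d/ before /k/ (velar) → [g]
Rule 1: /d/ before /p/ (labial) → [b]
After rule 1: nigkabpal
Rule 2: no segment meets the rule's conditions; no change.

[nigkabpal]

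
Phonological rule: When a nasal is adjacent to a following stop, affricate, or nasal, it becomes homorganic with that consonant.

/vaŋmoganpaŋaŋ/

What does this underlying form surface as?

[vammogampaŋaŋ]

/ŋ/ before /m/ (labial) → [m]
/n/ before /p/ (labial) → [m]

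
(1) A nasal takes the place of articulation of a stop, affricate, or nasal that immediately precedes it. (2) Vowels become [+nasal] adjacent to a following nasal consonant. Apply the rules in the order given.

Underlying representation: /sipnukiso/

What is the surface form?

Rule 1: /n/ after /p/ (labial) → [m]
After rule 1: sipmukiso
Rule 2: no segment meets the rule's conditions; no change.

[sipmukiso]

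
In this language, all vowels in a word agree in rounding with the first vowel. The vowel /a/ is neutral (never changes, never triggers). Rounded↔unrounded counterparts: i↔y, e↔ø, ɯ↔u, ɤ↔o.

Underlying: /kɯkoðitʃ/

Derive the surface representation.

/o/ harmonizes with /ɯ/ ([-round]) → [ɤ]

[kɯkɤðitʃ]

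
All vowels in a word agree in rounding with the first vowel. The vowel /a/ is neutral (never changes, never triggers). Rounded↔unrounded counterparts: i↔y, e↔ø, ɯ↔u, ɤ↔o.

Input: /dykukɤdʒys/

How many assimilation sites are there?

1

/ɤ/ harmonizes with /y/ ([+round]) → [o]
1 segment changes.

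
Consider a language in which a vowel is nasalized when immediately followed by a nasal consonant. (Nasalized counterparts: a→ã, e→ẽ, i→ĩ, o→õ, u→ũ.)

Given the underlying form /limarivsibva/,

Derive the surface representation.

[lĩmarivsibva]

/i/ before nasal /m/ → [ĩ]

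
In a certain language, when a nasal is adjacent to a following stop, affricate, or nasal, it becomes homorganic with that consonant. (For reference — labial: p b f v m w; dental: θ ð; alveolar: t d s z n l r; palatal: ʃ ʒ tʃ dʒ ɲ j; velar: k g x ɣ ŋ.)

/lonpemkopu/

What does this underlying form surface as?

/n/ before /p/ (labial) → [m]
/m/ before /k/ (velar) → [ŋ]

[lompeŋkopu]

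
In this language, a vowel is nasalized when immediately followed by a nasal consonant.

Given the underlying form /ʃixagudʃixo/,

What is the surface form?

[ʃixagudʃixo]

no segment meets the rule's conditions; no change.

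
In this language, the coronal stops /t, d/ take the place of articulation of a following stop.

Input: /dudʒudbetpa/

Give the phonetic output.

/d/ before /b/ (labial) → [b]
/t/ before /p/ (labial) → [p]

[dudʒubbeppa]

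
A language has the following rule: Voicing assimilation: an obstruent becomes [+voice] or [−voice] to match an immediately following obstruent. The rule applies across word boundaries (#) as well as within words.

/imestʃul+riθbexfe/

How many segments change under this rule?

1

/θ/ before /b/ (voiced) → [ð]
1 segment changes.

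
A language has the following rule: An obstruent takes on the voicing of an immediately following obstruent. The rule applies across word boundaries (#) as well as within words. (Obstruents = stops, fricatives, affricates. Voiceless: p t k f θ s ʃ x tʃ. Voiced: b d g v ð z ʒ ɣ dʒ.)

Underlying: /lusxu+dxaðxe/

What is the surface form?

/d/ before /x/ (voiceless) → [t]
/ð/ before /x/ (voiceless) → [θ]

[lusxu+txaθxe]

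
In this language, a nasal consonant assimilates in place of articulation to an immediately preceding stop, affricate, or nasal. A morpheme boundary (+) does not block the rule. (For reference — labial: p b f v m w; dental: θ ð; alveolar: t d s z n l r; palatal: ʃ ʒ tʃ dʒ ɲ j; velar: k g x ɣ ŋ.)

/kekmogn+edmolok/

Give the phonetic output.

[kekŋogŋ+ednolok]

/m/ after /k/ (velar) → [ŋ]
/n/ after /g/ (velar) → [ŋ]
/m/ after /d/ (alveolar) → [n]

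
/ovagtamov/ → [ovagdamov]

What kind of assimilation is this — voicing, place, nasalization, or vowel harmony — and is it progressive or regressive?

voicing assimilation, progressive

/t/→[d].
Each target copies a feature from the preceding segment, so the direction is progressive.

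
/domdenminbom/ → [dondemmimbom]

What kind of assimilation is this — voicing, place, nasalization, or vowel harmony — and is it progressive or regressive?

/m/→[n] /n/→[m] /n/→[m].
Each target copies a feature from the following segment, so the direction is regressive.

place assimilation, regressive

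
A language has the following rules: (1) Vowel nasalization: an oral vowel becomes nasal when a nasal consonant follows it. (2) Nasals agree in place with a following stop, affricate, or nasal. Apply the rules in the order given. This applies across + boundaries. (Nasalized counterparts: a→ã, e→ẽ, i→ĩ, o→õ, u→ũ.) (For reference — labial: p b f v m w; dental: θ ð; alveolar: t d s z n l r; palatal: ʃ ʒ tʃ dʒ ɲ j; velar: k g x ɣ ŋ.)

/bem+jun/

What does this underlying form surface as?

Rule 1: /e/ before nasal /m/ → [ẽ]
Rule 1: /u/ before nasal /n/ → [ũ]
After rule 1: bẽm+jũn
Rule 2: no segment meets the rule's conditions; no change.

[bẽm+jũn]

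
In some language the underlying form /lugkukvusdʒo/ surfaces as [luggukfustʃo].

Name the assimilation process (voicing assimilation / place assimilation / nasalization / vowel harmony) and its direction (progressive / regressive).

/k/→[g] /v/→[f] /dʒ/→[tʃ].
Each target copies a feature from the preceding segment, so the direction is progressive.

voicing assimilation, progressive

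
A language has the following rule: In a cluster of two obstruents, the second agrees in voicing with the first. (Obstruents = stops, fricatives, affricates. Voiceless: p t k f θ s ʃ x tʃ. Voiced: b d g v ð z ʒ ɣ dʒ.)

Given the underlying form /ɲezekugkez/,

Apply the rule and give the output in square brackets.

/k/ after /g/ (voiced) → [g]

[ɲezekuggez]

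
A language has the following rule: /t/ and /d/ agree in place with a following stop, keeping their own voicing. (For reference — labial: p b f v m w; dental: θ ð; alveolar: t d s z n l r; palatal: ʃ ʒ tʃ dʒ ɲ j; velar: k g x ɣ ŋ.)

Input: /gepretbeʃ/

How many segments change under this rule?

1

/t/ before /b/ (labial) → [p]
1 segment changes.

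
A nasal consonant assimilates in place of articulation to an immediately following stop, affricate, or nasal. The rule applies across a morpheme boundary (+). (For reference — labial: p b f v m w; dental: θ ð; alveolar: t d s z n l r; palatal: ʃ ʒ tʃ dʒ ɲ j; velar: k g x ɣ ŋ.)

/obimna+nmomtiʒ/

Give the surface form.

[obinna+mmontiʒ]

/m/ before /n/ (alveolar) → [n]
/n/ before /m/ (labial) → [m]
/m/ before /t/ (alveolar) → [n]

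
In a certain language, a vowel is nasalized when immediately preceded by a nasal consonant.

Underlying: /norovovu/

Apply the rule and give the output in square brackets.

[nõrovovu]

/o/ after nasal /n/ → [õ]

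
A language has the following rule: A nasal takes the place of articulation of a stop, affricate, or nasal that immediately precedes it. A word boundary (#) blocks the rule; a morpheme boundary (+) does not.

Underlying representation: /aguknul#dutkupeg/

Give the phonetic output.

/n/ after /k/ (velar) → [ŋ]

[agukŋul#dutkupeg]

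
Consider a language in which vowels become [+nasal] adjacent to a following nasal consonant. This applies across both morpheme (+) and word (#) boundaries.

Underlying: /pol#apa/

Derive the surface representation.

no segment meets the rule's conditions; no change.

[pol#apa]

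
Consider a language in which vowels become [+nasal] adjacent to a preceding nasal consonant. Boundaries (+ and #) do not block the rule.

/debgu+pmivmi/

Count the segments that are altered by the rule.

/i/ after nasal /m/ → [ĩ]
/i/ after nasal /m/ → [ĩ]
2 segments change.

2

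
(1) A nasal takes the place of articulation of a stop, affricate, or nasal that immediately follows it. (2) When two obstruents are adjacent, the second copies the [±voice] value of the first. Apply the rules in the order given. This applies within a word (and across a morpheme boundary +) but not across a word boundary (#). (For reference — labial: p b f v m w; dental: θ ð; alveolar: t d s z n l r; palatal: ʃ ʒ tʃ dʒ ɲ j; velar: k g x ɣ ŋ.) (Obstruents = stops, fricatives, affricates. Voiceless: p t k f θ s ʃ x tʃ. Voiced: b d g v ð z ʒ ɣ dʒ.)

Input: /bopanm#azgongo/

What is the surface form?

Rule 1: /n/ before /m/ (labial) → [m]
Rule 1: /n/ before /g/ (velar) → [ŋ]
After rule 1: bopamm#azgoŋgo
Rule 2: no segment meets the rule's conditions; no change.

[bopamm#azgoŋgo]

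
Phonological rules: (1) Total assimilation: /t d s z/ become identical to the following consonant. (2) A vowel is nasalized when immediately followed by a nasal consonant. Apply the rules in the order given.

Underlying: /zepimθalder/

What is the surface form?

Rule 1: no segment meets the rule's conditions; no change.
After rule 1: zepimθalder
Rule 2: /i/ before nasal /m/ → [ĩ]

[zepĩmθalder]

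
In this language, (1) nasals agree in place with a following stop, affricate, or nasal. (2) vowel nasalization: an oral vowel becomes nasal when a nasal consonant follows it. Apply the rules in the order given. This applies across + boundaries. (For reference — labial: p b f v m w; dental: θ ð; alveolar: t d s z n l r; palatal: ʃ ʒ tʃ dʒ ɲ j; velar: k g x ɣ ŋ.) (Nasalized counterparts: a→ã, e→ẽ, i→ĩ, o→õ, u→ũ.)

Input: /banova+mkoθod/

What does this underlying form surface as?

Rule 1: /m/ before /k/ (velar) → [ŋ]
After rule 1: banova+ŋkoθod
Rule 2: /a/ before nasal /n/ → [ã]
Rule 2: /a/ before nasal /ŋ/ → [ã]

[bãnovã+ŋkoθod]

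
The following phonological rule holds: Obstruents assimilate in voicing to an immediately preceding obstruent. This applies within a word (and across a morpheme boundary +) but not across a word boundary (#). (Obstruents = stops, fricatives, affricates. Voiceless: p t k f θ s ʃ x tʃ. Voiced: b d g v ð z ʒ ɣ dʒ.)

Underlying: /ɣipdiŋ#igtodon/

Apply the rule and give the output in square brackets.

[ɣiptiŋ#igdodon]

/d/ after /p/ (voiceless) → [t]
/t/ after /g/ (voiced) → [d]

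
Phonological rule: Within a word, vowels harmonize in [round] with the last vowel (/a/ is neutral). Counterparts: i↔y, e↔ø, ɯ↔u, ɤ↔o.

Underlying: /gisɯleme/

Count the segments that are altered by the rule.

No segment meets the rule's conditions.

0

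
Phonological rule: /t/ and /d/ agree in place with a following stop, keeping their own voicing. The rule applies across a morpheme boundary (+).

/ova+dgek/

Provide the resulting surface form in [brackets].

/d/ before /g/ (velar) → [g]

[ova+ggek]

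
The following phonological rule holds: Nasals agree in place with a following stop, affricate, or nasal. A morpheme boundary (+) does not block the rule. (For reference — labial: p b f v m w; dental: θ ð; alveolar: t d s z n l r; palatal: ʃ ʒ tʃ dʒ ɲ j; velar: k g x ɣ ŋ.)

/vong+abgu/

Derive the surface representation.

[voŋg+abgu]

/n/ before /g/ (velar) → [ŋ]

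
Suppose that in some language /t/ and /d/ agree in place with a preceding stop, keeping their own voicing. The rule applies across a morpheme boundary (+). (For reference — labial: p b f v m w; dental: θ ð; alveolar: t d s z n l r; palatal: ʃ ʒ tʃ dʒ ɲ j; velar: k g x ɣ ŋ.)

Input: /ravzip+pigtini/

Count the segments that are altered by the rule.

1

/t/ after /g/ (velar) → [k]
1 segment changes.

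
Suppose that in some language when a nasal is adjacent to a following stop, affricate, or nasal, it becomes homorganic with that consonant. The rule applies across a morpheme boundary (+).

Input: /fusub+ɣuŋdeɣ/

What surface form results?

/ŋ/ before /d/ (alveolar) → [n]

[fusub+ɣundeɣ]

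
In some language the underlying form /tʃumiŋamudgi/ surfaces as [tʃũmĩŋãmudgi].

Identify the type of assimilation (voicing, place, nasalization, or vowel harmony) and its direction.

nasalization, regressive

/u/→[ũ] /i/→[ĩ] /a/→[ã].
Each target copies a feature from the following segment, so the direction is regressive.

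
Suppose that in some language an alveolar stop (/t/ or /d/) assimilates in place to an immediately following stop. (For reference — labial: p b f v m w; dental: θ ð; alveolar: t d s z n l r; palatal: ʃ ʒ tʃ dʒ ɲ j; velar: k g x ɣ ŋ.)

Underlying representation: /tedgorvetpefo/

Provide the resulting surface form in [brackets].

[teggorveppefo]

/d/ before /g/ (velar) → [g]
/t/ before /p/ (labial) → [p]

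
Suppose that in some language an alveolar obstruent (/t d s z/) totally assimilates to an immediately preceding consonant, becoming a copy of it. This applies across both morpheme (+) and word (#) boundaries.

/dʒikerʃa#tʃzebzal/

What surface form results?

/z/ after /tʃ/ → [tʃ] (total assimilation)
/z/ after /b/ → [b] (total assimilation)

[dʒikerʃa#tʃtʃebbal]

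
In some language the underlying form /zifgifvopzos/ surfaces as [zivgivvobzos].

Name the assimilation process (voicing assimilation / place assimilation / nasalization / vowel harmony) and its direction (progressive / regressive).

/f/→[v] /f/→[v] /p/→[b].
Each target copies a feature from the following segment, so the direction is regressive.

voicing assimilation, regressive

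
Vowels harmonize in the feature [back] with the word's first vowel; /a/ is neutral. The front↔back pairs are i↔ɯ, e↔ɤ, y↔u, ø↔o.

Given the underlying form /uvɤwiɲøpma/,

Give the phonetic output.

/i/ harmonizes with /u/ ([+back]) → [ɯ]
/ø/ harmonizes with /u/ ([+back]) → [o]

[uvɤwɯɲopma]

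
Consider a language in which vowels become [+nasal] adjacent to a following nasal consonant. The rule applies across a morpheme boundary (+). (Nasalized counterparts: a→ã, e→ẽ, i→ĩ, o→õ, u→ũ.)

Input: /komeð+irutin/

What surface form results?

/o/ before nasal /m/ → [õ]
/i/ before nasal /n/ → [ĩ]

[kõmeð+irutĩn]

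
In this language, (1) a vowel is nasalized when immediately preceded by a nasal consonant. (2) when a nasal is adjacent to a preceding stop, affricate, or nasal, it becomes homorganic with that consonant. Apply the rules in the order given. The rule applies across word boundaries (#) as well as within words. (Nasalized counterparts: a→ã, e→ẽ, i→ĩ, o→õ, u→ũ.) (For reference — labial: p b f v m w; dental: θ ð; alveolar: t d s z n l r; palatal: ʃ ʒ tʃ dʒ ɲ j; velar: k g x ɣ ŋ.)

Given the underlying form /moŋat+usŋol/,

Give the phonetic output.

Rule 1: /o/ after nasal /m/ → [õ]
Rule 1: /a/ after nasal /ŋ/ → [ã]
Rule 1: /o/ after nasal /ŋ/ → [õ]
After rule 1: mõŋãt+usŋõl
Rule 2: no segment meets the rule's conditions; no change.

[mõŋãt+usŋõl]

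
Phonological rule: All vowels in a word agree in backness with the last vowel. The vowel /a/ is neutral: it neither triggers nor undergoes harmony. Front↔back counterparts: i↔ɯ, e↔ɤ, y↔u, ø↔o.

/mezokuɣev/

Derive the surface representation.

[mezøkyɣev]

/o/ harmonizes with /e/ ([-back]) → [ø]
/u/ harmonizes with /e/ ([-back]) → [y]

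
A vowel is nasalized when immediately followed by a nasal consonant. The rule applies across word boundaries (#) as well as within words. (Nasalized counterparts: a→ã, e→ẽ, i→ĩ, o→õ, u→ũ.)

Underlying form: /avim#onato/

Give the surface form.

/i/ before nasal /m/ → [ĩ]
/o/ before nasal /n/ → [õ]

[avĩm#õnato]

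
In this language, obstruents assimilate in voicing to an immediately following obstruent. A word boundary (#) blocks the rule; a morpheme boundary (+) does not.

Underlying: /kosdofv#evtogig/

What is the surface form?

[kozdovv#eftogig]

/s/ before /d/ (voiced) → [z]
/f/ before /v/ (voiced) → [v]
/v/ before /t/ (voiceless) → [f]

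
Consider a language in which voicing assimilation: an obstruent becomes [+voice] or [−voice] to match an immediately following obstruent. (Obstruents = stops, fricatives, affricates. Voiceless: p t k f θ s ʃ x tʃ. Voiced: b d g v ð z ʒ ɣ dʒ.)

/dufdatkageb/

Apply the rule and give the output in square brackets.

/f/ before /d/ (voiced) → [v]

[duvdatkageb]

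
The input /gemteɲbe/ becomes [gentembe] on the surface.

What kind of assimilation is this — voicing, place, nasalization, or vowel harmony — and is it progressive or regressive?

/m/→[n] /ɲ/→[m].
Each target copies a feature from the following segment, so the direction is regressive.

place assimilation, regressive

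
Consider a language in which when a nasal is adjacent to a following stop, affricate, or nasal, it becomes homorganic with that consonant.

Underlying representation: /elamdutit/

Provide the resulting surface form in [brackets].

/m/ before /d/ (alveolar) → [n]

[elandutit]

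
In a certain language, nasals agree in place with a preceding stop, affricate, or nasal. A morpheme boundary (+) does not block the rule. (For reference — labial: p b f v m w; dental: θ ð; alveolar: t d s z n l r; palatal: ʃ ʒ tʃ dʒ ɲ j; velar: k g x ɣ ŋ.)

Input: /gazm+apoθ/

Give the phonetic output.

[gazm+apoθ]

no segment meets the rule's conditions; no change.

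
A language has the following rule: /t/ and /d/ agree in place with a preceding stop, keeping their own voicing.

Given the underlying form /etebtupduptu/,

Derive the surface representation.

[etebpupbuppu]

/t/ after /b/ (labial) → [p]
/d/ after /p/ (labial) → [b]
/t/ after /p/ (labial) → [p]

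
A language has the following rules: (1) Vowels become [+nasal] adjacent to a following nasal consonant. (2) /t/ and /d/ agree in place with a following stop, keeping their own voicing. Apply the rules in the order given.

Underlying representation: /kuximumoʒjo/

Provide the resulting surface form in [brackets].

[kuxĩmũmoʒjo]

Rule 1: /i/ before nasal /m/ → [ĩ]
Rule 1: /u/ before nasal /m/ → [ũ]
After rule 1: kuxĩmũmoʒjo
Rule 2: no segment meets the rule's conditions; no change.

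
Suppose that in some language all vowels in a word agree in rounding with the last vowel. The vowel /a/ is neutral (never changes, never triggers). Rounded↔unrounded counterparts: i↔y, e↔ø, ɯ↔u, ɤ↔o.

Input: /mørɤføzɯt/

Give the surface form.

[merɤfezɯt]

/ø/ harmonizes with /ɯ/ ([-round]) → [e]
/ø/ harmonizes with /ɯ/ ([-round]) → [e]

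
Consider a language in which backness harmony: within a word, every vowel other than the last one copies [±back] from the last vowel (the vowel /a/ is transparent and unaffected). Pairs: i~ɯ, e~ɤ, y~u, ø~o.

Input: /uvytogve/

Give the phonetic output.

[yvytøgve]

/u/ harmonizes with /e/ ([-back]) → [y]
/o/ harmonizes with /e/ ([-back]) → [ø]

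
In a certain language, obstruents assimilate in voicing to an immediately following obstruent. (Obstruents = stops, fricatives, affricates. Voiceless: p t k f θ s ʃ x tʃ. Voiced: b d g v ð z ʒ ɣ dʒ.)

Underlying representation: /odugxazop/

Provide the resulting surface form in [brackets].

/g/ before /x/ (voiceless) → [k]

[odukxazop]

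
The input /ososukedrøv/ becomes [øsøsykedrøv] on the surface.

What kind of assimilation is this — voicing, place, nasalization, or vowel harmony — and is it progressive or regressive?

vowel harmony, regressive

/o/→[ø] /o/→[ø] /u/→[y].
Vowels agree with the last vowel, so the harmony is regressive.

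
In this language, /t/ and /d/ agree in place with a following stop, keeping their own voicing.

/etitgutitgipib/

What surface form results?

/t/ before /g/ (velar) → [k]
/t/ before /g/ (velar) → [k]

[etikgutikgipib]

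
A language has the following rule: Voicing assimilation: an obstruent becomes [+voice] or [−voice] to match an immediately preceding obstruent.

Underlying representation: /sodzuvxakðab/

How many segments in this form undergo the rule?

/x/ after /v/ (voiced) → [ɣ]
/ð/ after /k/ (voiceless) → [θ]
2 segments change.

2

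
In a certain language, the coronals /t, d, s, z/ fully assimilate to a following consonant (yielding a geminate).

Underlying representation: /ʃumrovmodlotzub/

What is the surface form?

[ʃumrovmollozzub]

/d/ before /l/ → [l] (total assimilation)
/t/ before /z/ → [z] (total assimilation)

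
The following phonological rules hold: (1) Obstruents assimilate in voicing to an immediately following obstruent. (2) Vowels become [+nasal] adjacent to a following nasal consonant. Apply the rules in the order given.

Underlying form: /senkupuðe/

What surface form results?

[sẽnkupuðe]

Rule 1: no segment meets the rule's conditions; no change.
After rule 1: senkupuðe
Rule 2: /e/ before nasal /n/ → [ẽ]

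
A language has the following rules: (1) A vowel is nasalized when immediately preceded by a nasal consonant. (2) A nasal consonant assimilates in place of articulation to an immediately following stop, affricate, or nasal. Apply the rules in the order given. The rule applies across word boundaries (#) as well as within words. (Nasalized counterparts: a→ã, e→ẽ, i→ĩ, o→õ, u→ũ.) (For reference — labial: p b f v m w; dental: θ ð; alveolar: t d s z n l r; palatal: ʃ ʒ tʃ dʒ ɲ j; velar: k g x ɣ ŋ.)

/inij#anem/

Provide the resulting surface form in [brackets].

Rule 1: /i/ after nasal /n/ → [ĩ]
Rule 1: /e/ after nasal /n/ → [ẽ]
After rule 1: inĩj#anẽm
Rule 2: no segment meets the rule's conditions; no change.

[inĩj#anẽm]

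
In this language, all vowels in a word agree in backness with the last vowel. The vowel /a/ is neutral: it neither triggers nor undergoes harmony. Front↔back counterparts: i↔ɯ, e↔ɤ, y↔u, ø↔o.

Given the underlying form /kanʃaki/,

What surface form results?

no segment meets the rule's conditions; no change.

[kanʃaki]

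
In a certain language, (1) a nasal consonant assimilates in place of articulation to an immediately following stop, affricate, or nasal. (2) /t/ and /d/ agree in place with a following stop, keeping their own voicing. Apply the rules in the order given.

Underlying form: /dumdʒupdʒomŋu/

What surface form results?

Rule 1: /m/ before /dʒ/ (palatal) → [ɲ]
Rule 1: /m/ before /ŋ/ (velar) → [ŋ]
After rule 1: duɲdʒupdʒoŋŋu
Rule 2: no segment meets the rule's conditions; no change.

[duɲdʒupdʒoŋŋu]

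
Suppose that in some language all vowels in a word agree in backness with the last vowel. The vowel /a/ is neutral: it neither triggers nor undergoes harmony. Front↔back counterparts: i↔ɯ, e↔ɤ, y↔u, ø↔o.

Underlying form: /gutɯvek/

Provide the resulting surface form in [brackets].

/u/ harmonizes with /e/ ([-back]) → [y]
/ɯ/ harmonizes with /e/ ([-back]) → [i]

[gytivek]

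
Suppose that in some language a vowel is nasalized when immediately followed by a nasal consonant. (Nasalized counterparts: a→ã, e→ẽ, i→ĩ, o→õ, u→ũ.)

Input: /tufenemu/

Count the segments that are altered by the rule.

/e/ before nasal /n/ → [ẽ]
/e/ before nasal /m/ → [ẽ]
2 segments change.

2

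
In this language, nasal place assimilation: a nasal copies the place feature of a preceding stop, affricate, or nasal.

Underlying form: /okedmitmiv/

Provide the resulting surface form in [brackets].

[okednitniv]

/m/ after /d/ (alveolar) → [n]
/m/ after /t/ (alveolar) → [n]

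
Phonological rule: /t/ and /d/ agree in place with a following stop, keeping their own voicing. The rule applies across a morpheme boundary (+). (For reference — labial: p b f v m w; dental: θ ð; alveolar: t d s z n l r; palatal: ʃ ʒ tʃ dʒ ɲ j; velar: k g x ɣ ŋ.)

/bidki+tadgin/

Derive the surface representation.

/d/ before /k/ (velar) → [g]
/d/ before /g/ (velar) → [g]

[bigki+taggin]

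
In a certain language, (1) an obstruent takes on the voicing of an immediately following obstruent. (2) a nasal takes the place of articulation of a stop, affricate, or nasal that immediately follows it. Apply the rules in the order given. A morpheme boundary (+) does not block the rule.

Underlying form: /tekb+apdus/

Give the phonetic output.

Rule 1: /k/ before /b/ (voiced) → [g]
Rule 1: /p/ before /d/ (voiced) → [b]
After rule 1: tegb+abdus
Rule 2: no segment meets the rule's conditions; no change.

[tegb+abdus]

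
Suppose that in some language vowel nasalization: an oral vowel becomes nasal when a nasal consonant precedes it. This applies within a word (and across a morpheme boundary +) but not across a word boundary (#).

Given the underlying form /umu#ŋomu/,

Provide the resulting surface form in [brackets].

[umũ#ŋõmũ]

/u/ after nasal /m/ → [ũ]
/o/ after nasal /ŋ/ → [õ]
/u/ after nasal /m/ → [ũ]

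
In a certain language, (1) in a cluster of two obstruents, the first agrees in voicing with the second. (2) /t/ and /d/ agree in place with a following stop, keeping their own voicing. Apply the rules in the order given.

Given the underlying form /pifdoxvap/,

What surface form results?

Rule 1: /f/ before /d/ (voiced) → [v]
Rule 1: /x/ before /v/ (voiced) → [ɣ]
After rule 1: pivdoɣvap
Rule 2: no segment meets the rule's conditions; no change.

[pivdoɣvap]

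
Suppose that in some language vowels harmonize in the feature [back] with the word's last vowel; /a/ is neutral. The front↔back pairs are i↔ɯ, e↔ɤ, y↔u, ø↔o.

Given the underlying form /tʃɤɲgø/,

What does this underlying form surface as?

[tʃeɲgø]

/ɤ/ harmonizes with /ø/ ([-back]) → [e]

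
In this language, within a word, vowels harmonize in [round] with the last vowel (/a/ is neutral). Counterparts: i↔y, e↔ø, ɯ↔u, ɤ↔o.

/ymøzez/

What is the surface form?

[imezez]

/y/ harmonizes with /e/ ([-round]) → [i]
/ø/ harmonizes with /e/ ([-round]) → [e]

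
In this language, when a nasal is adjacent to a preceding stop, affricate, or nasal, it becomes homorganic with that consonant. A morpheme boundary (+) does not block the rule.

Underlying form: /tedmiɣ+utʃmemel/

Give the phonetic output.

/m/ after /d/ (alveolar) → [n]
/m/ after /tʃ/ (palatal) → [ɲ]

[tedniɣ+utʃɲemel]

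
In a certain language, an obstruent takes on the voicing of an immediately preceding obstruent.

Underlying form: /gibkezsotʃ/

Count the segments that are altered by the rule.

2

/k/ after /b/ (voiced) → [g]
/s/ after /z/ (voiced) → [z]
2 segments change.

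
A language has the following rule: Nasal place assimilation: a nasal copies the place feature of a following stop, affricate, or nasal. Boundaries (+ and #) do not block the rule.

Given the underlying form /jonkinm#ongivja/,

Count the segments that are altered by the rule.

/n/ before /k/ (velar) → [ŋ]
/n/ before /m/ (labial) → [m]
/n/ before /g/ (velar) → [ŋ]
3 segments change.

3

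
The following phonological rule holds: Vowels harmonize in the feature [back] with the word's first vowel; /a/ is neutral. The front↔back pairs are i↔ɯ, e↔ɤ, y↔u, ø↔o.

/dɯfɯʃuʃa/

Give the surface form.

no segment meets the rule's conditions; no change.

[dɯfɯʃuʃa]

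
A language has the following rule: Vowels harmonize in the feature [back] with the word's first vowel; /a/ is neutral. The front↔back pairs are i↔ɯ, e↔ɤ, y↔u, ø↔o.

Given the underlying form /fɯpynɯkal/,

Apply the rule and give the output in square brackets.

[fɯpunɯkal]

/y/ harmonizes with /ɯ/ ([+back]) → [u]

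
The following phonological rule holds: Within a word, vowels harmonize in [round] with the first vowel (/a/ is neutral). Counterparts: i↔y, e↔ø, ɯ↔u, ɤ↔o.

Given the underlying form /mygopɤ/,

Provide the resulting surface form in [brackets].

/ɤ/ harmonizes with /y/ ([+round]) → [o]

[mygopo]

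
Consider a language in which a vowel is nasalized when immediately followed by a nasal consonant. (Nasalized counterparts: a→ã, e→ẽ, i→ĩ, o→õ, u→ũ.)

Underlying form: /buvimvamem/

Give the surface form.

[buvĩmvãmẽm]

/i/ before nasal /m/ → [ĩ]
/a/ before nasal /m/ → [ã]
/e/ before nasal /m/ → [ẽ]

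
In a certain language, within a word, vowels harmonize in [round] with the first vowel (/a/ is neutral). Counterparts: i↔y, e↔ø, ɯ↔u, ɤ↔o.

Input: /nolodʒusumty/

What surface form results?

[nolodʒusumty]

no segment meets the rule's conditions; no change.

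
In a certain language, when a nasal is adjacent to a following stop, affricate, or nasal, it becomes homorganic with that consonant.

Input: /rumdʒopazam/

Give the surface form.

[ruɲdʒopazam]

/m/ before /dʒ/ (palatal) → [ɲ]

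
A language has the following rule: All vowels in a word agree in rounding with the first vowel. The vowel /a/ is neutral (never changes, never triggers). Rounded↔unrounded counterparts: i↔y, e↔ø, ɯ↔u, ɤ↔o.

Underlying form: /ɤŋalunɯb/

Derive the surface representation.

/u/ harmonizes with /ɤ/ ([-round]) → [ɯ]

[ɤŋalɯnɯb]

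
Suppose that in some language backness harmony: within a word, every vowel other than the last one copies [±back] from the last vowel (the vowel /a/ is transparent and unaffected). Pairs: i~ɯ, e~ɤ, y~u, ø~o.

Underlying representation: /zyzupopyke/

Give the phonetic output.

/u/ harmonizes with /e/ ([-back]) → [y]
/o/ harmonizes with /e/ ([-back]) → [ø]

[zyzypøpyke]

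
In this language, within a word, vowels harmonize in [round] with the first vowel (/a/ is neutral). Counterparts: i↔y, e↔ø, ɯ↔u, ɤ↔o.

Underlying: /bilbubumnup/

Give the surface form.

/u/ harmonizes with /i/ ([-round]) → [ɯ]
/u/ harmonizes with /i/ ([-round]) → [ɯ]
/u/ harmonizes with /i/ ([-round]) → [ɯ]

[bilbɯbɯmnɯp]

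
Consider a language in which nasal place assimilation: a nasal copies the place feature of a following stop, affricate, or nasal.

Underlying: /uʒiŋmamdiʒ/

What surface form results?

/ŋ/ before /m/ (labial) → [m]
/m/ before /d/ (alveolar) → [n]

[uʒimmandiʒ]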